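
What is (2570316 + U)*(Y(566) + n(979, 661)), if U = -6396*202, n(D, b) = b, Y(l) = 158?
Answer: 1046947356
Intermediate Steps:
U = -1291992
(2570316 + U)*(Y(566) + n(979, 661)) = (2570316 - 1291992)*(158 + 661) = 1278324*819 = 1046947356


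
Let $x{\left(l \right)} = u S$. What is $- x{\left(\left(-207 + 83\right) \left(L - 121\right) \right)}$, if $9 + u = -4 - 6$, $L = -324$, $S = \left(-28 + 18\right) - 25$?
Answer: $-665$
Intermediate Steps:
$S = -35$ ($S = -10 - 25 = -35$)
$u = -19$ ($u = -9 - 10 = -19$)
$x{\left(l \right)} = 665$ ($x{\left(l \right)} = \left(-19\right) \left(-35\right) = 665$)
$- x{\left(\left(-207 + 83\right) \left(L - 121\right) \right)} = \left(-1\right) 665 = -665$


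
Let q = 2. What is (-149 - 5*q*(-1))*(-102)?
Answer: 14178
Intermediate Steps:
(-149 - 5*q*(-1))*(-102) = (-149 - 5*2*(-1))*(-102) = (-149 - 10*(-1))*(-102) = (-149 + 10)*(-102) = -139*(-102) = 14178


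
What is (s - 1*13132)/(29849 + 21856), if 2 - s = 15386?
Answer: -28516/51705 ≈ -0.55151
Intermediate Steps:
s = -15384 (s = 2 - 1*15386 = 2 - 15386 = -15384)
(s - 1*13132)/(29849 + 21856) = (-15384 - 1*13132)/(29849 + 21856) = (-15384 - 13132)/51705 = -28516*1/51705 = -28516/51705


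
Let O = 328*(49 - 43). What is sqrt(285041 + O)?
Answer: sqrt(287009) ≈ 535.73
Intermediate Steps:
O = 1968 (O = 328*6 = 1968)
sqrt(285041 + O) = sqrt(285041 + 1968) = sqrt(287009)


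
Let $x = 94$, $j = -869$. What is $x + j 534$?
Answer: $-463952$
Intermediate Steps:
$x + j 534 = 94 - 464046 = -463952$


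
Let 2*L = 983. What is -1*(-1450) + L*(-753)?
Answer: -737299/2 ≈ -3.6865e+5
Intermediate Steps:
L = 983/2 (L = (1/2)*983 = 983/2 ≈ 491.50)
-1*(-1450) + L*(-753) = -1*(-1450) + (983/2)*(-753) = 1450 - 740199/2 = -737299/2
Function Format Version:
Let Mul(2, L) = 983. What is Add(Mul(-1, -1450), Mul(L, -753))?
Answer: Rational(-737299, 2) ≈ -3.6865e+5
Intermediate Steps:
L = Rational(983, 2) (L = Mul(Rational(1, 2), 983) = Rational(983, 2) ≈ 491.50)
Add(Mul(-1, -1450), Mul(L, -753)) = Add(Mul(-1, -1450), Mul(Rational(983, 2), -753)) = Add(1450, Rational(-740199, 2)) = Rational(-737299, 2)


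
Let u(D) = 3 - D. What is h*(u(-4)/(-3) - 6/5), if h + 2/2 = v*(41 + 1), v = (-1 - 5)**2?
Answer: -80083/15 ≈ -5338.9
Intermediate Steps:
v = 36 (v = (-6)**2 = 36)
h = 1511 (h = -1 + 36*(41 + 1) = -1 + 36*42 = -1 + 1512 = 1511)
h*(u(-4)/(-3) - 6/5) = 1511*((3 - 1*(-4))/(-3) - 6/5) = 1511*((3 + 4)*(-1/3) - 6*1/5) = 1511*(7*(-1/3) - 6/5) = 1511*(-7/3 - 6/5) = 1511*(-53/15) = -80083/15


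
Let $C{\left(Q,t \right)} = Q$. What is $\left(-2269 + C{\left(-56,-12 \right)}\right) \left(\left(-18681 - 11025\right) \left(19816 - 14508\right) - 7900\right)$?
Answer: $366623084100$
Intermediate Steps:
$\left(-2269 + C{\left(-56,-12 \right)}\right) \left(\left(-18681 - 11025\right) \left(19816 - 14508\right) - 7900\right) = \left(-2269 - 56\right) \left(\left(-18681 - 11025\right) \left(19816 - 14508\right) - 7900\right) = - 2325 \left(\left(-18681 - 11025\right) 5308 - 7900\right) = - 2325 \left(\left(-29706\right) 5308 - 7900\right) = - 2325 \left(-157679448 - 7900\right) = \left(-2325\right) \left(-157687348\right) = 366623084100$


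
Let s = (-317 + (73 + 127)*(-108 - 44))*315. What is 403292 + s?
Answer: -9272563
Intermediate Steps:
s = -9675855 (s = (-317 + 200*(-152))*315 = (-317 - 30400)*315 = -30717*315 = -9675855)
403292 + s = 403292 - 9675855 = -9272563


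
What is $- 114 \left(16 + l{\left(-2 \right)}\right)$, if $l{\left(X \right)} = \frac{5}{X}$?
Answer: $-1539$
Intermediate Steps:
$- 114 \left(16 + l{\left(-2 \right)}\right) = - 114 \left(16 + \frac{5}{-2}\right) = - 114 \left(16 + 5 \left(- \frac{1}{2}\right)\right) = - 114 \left(16 - \frac{5}{2}\right) = \left(-114\right) \frac{27}{2} = -1539$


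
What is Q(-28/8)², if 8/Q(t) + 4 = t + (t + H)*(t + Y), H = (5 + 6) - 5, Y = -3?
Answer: 1024/9025 ≈ 0.11346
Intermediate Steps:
H = 6 (H = 11 - 5 = 6)
Q(t) = 8/(-4 + t + (-3 + t)*(6 + t)) (Q(t) = 8/(-4 + (t + (t + 6)*(t - 3))) = 8/(-4 + (t + (6 + t)*(-3 + t))) = 8/(-4 + (t + (-3 + t)*(6 + t))) = 8/(-4 + t + (-3 + t)*(6 + t)))
Q(-28/8)² = (8/(-22 + (-28/8)² + 4*(-28/8)))² = (8/(-22 + (-28*⅛)² + 4*(-28*⅛)))² = (8/(-22 + (-7/2)² + 4*(-7/2)))² = (8/(-22 + 49/4 - 14))² = (8/(-95/4))² = (8*(-4/95))² = (-32/95)² = 1024/9025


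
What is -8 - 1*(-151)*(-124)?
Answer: -18732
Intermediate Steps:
-8 - 1*(-151)*(-124) = -8 + 151*(-124) = -8 - 18724 = -18732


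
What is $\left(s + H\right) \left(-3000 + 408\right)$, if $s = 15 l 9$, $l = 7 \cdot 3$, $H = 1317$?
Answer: $-10761984$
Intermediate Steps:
$l = 21$
$s = 2835$ ($s = 15 \cdot 21 \cdot 9 = 315 \cdot 9 = 2835$)
$\left(s + H\right) \left(-3000 + 408\right) = \left(2835 + 1317\right) \left(-3000 + 408\right) = 4152 \left(-2592\right) = -10761984$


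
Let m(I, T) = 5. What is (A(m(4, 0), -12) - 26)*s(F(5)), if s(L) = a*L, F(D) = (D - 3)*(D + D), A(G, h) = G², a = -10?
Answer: 200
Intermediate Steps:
F(D) = 2*D*(-3 + D) (F(D) = (-3 + D)*(2*D) = 2*D*(-3 + D))
s(L) = -10*L
(A(m(4, 0), -12) - 26)*s(F(5)) = (5² - 26)*(-20*5*(-3 + 5)) = (25 - 26)*(-20*5*2) = -(-10)*20 = -1*(-200) = 200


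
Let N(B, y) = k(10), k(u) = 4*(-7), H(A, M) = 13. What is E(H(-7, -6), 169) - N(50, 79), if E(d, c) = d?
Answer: 41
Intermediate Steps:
k(u) = -28
N(B, y) = -28
E(H(-7, -6), 169) - N(50, 79) = 13 - 1*(-28) = 13 + 28 = 41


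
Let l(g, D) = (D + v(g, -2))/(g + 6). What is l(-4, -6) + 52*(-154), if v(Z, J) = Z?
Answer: -8013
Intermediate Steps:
l(g, D) = (D + g)/(6 + g) (l(g, D) = (D + g)/(g + 6) = (D + g)/(6 + g))
l(-4, -6) + 52*(-154) = (-6 - 4)/(6 - 4) + 52*(-154) = -10/2 - 8008 = (½)*(-10) - 8008 = -5 - 8008 = -8013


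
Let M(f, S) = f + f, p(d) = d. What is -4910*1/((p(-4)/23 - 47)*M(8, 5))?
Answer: 11293/1736 ≈ 6.5052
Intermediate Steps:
M(f, S) = 2*f
-4910*1/((p(-4)/23 - 47)*M(8, 5)) = -4910*1/(16*(-4/23 - 47)) = -4910/(16*(-1085/23)) = -4910/(-17360/23) = -4910*(-23/17360) = 11293/1736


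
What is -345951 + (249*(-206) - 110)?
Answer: -397355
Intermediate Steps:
-345951 + (249*(-206) - 110) = -345951 + (-51294 - 110) = -345951 - 51404 = -397355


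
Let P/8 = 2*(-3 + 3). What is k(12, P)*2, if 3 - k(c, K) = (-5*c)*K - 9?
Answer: 24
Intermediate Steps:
P = 0 (P = 8*(2*(-3 + 3)) = 8*(2*0) = 8*0 = 0)
k(c, K) = 12 + 5*K*c (k(c, K) = 3 - ((-5*c)*K - 9) = 3 - (-5*K*c - 9) = 3 - (-9 - 5*K*c) = 3 + (9 + 5*K*c) = 12 + 5*K*c)
k(12, P)*2 = (12 + 5*0*12)*2 = (12 + 0)*2 = 12*2 = 24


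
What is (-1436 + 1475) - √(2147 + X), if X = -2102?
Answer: 39 - 3*√5 ≈ 32.292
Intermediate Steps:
(-1436 + 1475) - √(2147 + X) = (-1436 + 1475) - √(2147 - 2102) = 39 - √45 = 39 - 3*√5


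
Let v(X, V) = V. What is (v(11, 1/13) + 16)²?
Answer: 43681/169 ≈ 258.47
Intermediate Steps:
(v(11, 1/13) + 16)² = (1/13 + 16)² = (209/13)² = 43681/169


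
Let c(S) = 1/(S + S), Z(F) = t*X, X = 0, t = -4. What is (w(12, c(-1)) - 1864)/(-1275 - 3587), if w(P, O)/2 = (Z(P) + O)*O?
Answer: 3727/9724 ≈ 0.38328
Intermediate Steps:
Z(F) = 0 (Z(F) = -4*0 = 0)
c(S) = 1/(2*S)
w(P, O) = 2*O² (w(P, O) = 2*((0 + O)*O) = 2*(O*O) = 2*O²)
(w(12, c(-1)) - 1864)/(-1275 - 3587) = (2*((½)/(-1))² - 1864)/(-1275 - 3587) = (2*((½)*(-1))² - 1864)/(-4862) = (2*(-½)² - 1864)*(-1/4862) = (2*(¼) - 1864)*(-1/4862) = (½ - 1864)*(-1/4862) = -3727/2*(-1/4862) = 3727/9724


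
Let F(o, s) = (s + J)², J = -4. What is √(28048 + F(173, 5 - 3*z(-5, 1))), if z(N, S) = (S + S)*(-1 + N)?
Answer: √29417 ≈ 171.51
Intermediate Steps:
z(N, S) = 2*S*(-1 + N) (z(N, S) = (2*S)*(-1 + N) = 2*S*(-1 + N))
F(o, s) = (-4 + s)² (F(o, s) = (s - 4)² = (-4 + s)²)
√(28048 + F(173, 5 - 3*z(-5, 1))) = √(28048 + (-4 + (5 - 6*(-1 - 5)))²) = √(28048 + (-4 + (5 - 6*(-6)))²) = √(28048 + (-4 + (5 - 3*(-12)))²) = √(28048 + (-4 + (5 + 36))²) = √(28048 + (-4 + 41)²) = √(28048 + 37²) = √(28048 + 1369) = √29417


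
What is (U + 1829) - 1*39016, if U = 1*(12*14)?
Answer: -37019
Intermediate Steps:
U = 168 (U = 1*168 = 168)
(U + 1829) - 1*39016 = (168 + 1829) - 1*39016 = 1997 - 39016 = -37019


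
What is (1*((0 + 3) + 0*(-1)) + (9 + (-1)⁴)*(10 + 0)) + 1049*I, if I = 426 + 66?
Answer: 516211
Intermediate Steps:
I = 492
(1*((0 + 3) + 0*(-1)) + (9 + (-1)⁴)*(10 + 0)) + 1049*I = (1*((0 + 3) + 0*(-1)) + (9 + (-1)⁴)*(10 + 0)) + 1049*492 = (1*(3 + 0) + (9 + 1)*10) + 516108 = (1*3 + 10*10) + 516108 = (3 + 100) + 516108 = 103 + 516108 = 516211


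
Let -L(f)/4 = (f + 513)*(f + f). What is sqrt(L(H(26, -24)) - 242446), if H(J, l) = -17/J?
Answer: 2*I*sqrt(10130115)/13 ≈ 489.66*I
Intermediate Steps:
L(f) = -8*f*(513 + f) (L(f) = -4*(f + 513)*(f + f) = -4*(513 + f)*2*f = -8*f*(513 + f))
sqrt(L(H(26, -24)) - 242446) = sqrt(-8*(-17/26)*(513 - 17/26) - 242446) = sqrt(-8*(-17/26)*13321/26 - 242446) = sqrt(452914/169 - 242446) = sqrt(-40520460/169) = 2*I*sqrt(10130115)/13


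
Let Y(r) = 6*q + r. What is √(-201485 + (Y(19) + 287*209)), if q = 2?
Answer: 3*I*√15719 ≈ 376.13*I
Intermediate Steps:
Y(r) = 12 + r (Y(r) = 6*2 + r = 12 + r)
√(-201485 + (Y(19) + 287*209)) = √(-201485 + ((12 + 19) + 287*209)) = √(-201485 + (31 + 59983)) = √(-201485 + 60014) = √(-141471) = 3*I*√15719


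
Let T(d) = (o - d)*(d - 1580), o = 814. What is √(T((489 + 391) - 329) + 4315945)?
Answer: √4045318 ≈ 2011.3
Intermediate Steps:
T(d) = (-1580 + d)*(814 - d) (T(d) = (814 - d)*(d - 1580) = (814 - d)*(-1580 + d) = (-1580 + d)*(814 - d))
√(T((489 + 391) - 329) + 4315945) = √((-1286120 - ((489 + 391) - 329)² + 2394*((489 + 391) - 329)) + 4315945) = √((-1286120 - (880 - 329)² + 2394*(880 - 329)) + 4315945) = √((-1286120 - 1*551² + 2394*551) + 4315945) = √((-1286120 - 1*303601 + 1319094) + 4315945) = √((-1286120 - 303601 + 1319094) + 4315945) = √(-270627 + 4315945) = √4045318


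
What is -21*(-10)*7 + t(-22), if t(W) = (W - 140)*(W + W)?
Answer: 8598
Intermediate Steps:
t(W) = 2*W*(-140 + W) (t(W) = (-140 + W)*(2*W) = 2*W*(-140 + W))
-21*(-10)*7 + t(-22) = -21*(-10)*7 + 2*(-22)*(-140 - 22) = 210*7 + 2*(-22)*(-162) = 1470 + 7128 = 8598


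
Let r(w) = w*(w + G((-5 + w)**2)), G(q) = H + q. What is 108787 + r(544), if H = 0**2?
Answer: 158448147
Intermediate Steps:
H = 0
G(q) = q (G(q) = 0 + q = q)
r(w) = w*(w + (-5 + w)**2)
108787 + r(544) = 108787 + 544*(544 + (-5 + 544)**2) = 108787 + 544*(544 + 539**2) = 108787 + 544*(544 + 290521) = 108787 + 544*291065 = 108787 + 158339360 = 158448147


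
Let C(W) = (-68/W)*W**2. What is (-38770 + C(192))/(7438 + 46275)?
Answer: -51826/53713 ≈ -0.96487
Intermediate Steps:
C(W) = -68*W
(-38770 + C(192))/(7438 + 46275) = (-38770 - 68*192)/(7438 + 46275) = (-38770 - 13056)/53713 = -51826*1/53713 = -51826/53713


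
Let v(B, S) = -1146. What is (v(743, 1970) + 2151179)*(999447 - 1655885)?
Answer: -1411363362454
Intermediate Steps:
(v(743, 1970) + 2151179)*(999447 - 1655885) = (-1146 + 2151179)*(999447 - 1655885) = 2150033*(-656438) = -1411363362454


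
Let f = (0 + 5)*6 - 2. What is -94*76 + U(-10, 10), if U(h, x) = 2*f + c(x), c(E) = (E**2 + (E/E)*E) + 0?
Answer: -6978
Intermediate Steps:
c(E) = E + E**2 (c(E) = (E**2 + 1*E) + 0 = (E**2 + E) + 0 = (E + E**2) + 0 = E + E**2)
f = 28 (f = 5*6 - 2 = 30 - 2 = 28)
U(h, x) = 56 + x*(1 + x) (U(h, x) = 2*28 + x*(1 + x) = 56 + x*(1 + x))
-94*76 + U(-10, 10) = -94*76 + (56 + 10*(1 + 10)) = -7144 + (56 + 10*11) = -7144 + (56 + 110) = -7144 + 166 = -6978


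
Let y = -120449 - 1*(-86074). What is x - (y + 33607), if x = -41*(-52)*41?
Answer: 88180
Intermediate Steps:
y = -34375 (y = -120449 + 86074 = -34375)
x = 87412 (x = 2132*41 = 87412)
x - (y + 33607) = 87412 - (-34375 + 33607) = 87412 - 1*(-768) = 87412 + 768 = 88180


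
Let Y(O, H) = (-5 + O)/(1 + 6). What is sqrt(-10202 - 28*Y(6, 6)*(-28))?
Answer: I*sqrt(10090) ≈ 100.45*I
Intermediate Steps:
Y(O, H) = -5/7 + O/7 (Y(O, H) = (-5 + O)/7 = (-5 + O)*(1/7) = -5/7 + O/7)
sqrt(-10202 - 28*Y(6, 6)*(-28)) = sqrt(-10202 - 28*(-5/7 + (1/7)*6)*(-28)) = sqrt(-10202 - 28*(-5/7 + 6/7)*(-28)) = sqrt(-10202 - 28*1/7*(-28)) = sqrt(-10202 - 4*(-28)) = sqrt(-10202 + 112) = sqrt(-10090) = I*sqrt(10090)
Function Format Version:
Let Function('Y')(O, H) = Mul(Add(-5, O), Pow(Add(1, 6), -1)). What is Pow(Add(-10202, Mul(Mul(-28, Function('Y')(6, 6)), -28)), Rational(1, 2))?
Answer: Mul(I, Pow(10090, Rational(1, 2))) ≈ Mul(100.45, I)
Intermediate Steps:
Function('Y')(O, H) = Add(Rational(-5, 7), Mul(Rational(1, 7), O)) (Function('Y')(O, H) = Mul(Add(-5, O), Pow(7, -1)) = Mul(Add(-5, O), Rational(1, 7)) = Add(Rational(-5, 7), Mul(Rational(1, 7), O)))
Pow(Add(-10202, Mul(Mul(-28, Function('Y')(6, 6)), -28)), Rational(1, 2)) = Pow(Add(-10202, Mul(Mul(-28, Add(Rational(-5, 7), Mul(Rational(1, 7), 6))), -28)), Rational(1, 2)) = Pow(Add(-10202, Mul(Mul(-28, Add(Rational(-5, 7), Rational(6, 7))), -28)), Rational(1, 2)) = Pow(Add(-10202, Mul(Mul(-28, Rational(1, 7)), -28)), Rational(1, 2)) = Pow(Add(-10202, Mul(-4, -28)), Rational(1, 2)) = Pow(Add(-10202, 112), Rational(1, 2)) = Pow(-10090, Rational(1, 2)) = Mul(I, Pow(10090, Rational(1, 2)))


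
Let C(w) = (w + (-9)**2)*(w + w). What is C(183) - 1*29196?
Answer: 67428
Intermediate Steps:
C(w) = 2*w*(81 + w) (C(w) = (w + 81)*(2*w) = (81 + w)*(2*w) = 2*w*(81 + w))
C(183) - 1*29196 = 2*183*(81 + 183) - 1*29196 = 2*183*264 - 29196 = 96624 - 29196 = 67428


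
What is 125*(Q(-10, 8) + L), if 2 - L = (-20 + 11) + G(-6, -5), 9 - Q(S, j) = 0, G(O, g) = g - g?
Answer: 2500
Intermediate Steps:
G(O, g) = 0
Q(S, j) = 9 (Q(S, j) = 9 - 1*0 = 9 + 0 = 9)
L = 11 (L = 2 - ((-20 + 11) + 0) = 2 - (-9 + 0) = 2 - 1*(-9) = 2 + 9 = 11)
125*(Q(-10, 8) + L) = 125*(9 + 11) = 125*20 = 2500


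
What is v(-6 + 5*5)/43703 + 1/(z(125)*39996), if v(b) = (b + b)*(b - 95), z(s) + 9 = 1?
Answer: -84010117/1271232864 ≈ -0.066086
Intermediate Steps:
z(s) = -8 (z(s) = -9 + 1 = -8)
v(b) = 2*b*(-95 + b) (v(b) = (2*b)*(-95 + b) = 2*b*(-95 + b))
v(-6 + 5*5)/43703 + 1/(z(125)*39996) = (2*(-6 + 5*5)*(-95 + (-6 + 5*5)))/43703 + 1/(-8*39996) = (2*(-6 + 25)*(-95 + (-6 + 25)))*(1/43703) - ⅛*1/39996 = (2*19*(-95 + 19))*(1/43703) - 1/319968 = (2*19*(-76))*(1/43703) - 1/319968 = -2888*1/43703 - 1/319968 = -2888/43703 - 1/319968 = -84010117/1271232864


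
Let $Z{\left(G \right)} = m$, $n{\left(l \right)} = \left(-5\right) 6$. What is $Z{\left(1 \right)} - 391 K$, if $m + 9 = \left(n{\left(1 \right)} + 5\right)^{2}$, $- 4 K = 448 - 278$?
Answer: $\frac{34467}{2} \approx 17234.0$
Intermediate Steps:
$K = - \frac{85}{2}$ ($K = - \frac{448 - 278}{4} = \left(- \frac{1}{4}\right) 170 = - \frac{85}{2} \approx -42.5$)
$n{\left(l \right)} = -30$
$m = 616$ ($m = -9 + \left(-30 + 5\right)^{2} = -9 + \left(-25\right)^{2} = -9 + 625 = 616$)
$Z{\left(G \right)} = 616$
$Z{\left(1 \right)} - 391 K = 616 - - \frac{33235}{2} = 616 + \frac{33235}{2} = \frac{34467}{2}$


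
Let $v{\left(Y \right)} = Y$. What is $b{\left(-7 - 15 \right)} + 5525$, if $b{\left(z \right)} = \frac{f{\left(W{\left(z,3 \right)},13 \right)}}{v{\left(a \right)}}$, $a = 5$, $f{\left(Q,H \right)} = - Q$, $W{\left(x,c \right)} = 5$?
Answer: $5524$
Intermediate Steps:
$b{\left(z \right)} = -1$ ($b{\left(z \right)} = \frac{\left(-1\right) 5}{5} = \left(-5\right) \frac{1}{5} = -1$)
$b{\left(-7 - 15 \right)} + 5525 = -1 + 5525 = 5524$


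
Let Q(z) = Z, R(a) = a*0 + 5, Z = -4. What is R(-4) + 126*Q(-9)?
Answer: -499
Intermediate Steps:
R(a) = 5 (R(a) = 0 + 5 = 5)
Q(z) = -4
R(-4) + 126*Q(-9) = 5 + 126*(-4) = 5 - 504 = -499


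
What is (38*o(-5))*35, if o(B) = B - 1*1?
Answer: -7980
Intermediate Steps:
o(B) = -1 + B (o(B) = B - 1 = -1 + B)
(38*o(-5))*35 = (38*(-1 - 5))*35 = (38*(-6))*35 = -228*35 = -7980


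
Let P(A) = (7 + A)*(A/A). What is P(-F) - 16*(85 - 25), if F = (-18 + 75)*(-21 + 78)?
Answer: -4202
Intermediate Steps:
F = 3249 (F = 57*57 = 3249)
P(A) = 7 + A (P(A) = (7 + A)*1 = 7 + A)
P(-F) - 16*(85 - 25) = (7 - 1*3249) - 16*(85 - 25) = (7 - 3249) - 16*60 = -3242 - 960 = -4202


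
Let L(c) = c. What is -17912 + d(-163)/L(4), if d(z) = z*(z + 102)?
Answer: -61705/4 ≈ -15426.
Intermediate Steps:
d(z) = z*(102 + z)
-17912 + d(-163)/L(4) = -17912 - 163*(102 - 163)/4 = -17912 - 163*(-61)*(¼) = -17912 + 9943*(¼) = -17912 + 9943/4 = -61705/4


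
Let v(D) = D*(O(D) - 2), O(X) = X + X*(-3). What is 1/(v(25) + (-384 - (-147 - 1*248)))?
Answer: -1/1289 ≈ -0.00077580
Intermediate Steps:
O(X) = -2*X (O(X) = X - 3*X = -2*X)
v(D) = D*(-2 - 2*D) (v(D) = D*(-2*D - 2) = D*(-2 - 2*D))
1/(v(25) + (-384 - (-147 - 1*248))) = 1/(-2*25*(1 + 25) + (-384 - (-147 - 1*248))) = 1/(-2*25*26 + (-384 - (-147 - 248))) = 1/(-1300 + (-384 - 1*(-395))) = 1/(-1300 + (-384 + 395)) = 1/(-1300 + 11) = 1/(-1289) = -1/1289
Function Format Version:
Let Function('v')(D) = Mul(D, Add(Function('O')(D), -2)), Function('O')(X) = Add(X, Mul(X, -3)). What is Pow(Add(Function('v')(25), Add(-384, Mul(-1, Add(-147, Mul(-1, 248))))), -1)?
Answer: Rational(-1, 1289) ≈ -0.00077580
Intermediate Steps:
Function('O')(X) = Mul(-2, X) (Function('O')(X) = Add(X, Mul(-3, X)) = Mul(-2, X))
Function('v')(D) = Mul(D, Add(-2, Mul(-2, D))) (Function('v')(D) = Mul(D, Add(Mul(-2, D), -2)) = Mul(D, Add(-2, Mul(-2, D))))
Pow(Add(Function('v')(25), Add(-384, Mul(-1, Add(-147, Mul(-1, 248))))), -1) = Pow(Add(Mul(-2, 25, Add(1, 25)), Add(-384, Mul(-1, Add(-147, Mul(-1, 248))))), -1) = Pow(Add(Mul(-2, 25, 26), Add(-384, Mul(-1, Add(-147, -248)))), -1) = Pow(Add(-1300, Add(-384, Mul(-1, -395))), -1) = Pow(Add(-1300, Add(-384, 395)), -1) = Pow(Add(-1300, 11), -1) = Pow(-1289, -1) = Rational(-1, 1289)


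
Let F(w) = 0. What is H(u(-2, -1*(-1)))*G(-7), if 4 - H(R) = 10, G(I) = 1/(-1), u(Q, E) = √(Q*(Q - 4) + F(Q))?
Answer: 6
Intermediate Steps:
u(Q, E) = √(Q*(-4 + Q)) (u(Q, E) = √(Q*(Q - 4) + 0) = √(Q*(-4 + Q) + 0) = √(Q*(-4 + Q)))
G(I) = -1
H(R) = -6 (H(R) = 4 - 1*10 = 4 - 10 = -6)
H(u(-2, -1*(-1)))*G(-7) = -6*(-1) = 6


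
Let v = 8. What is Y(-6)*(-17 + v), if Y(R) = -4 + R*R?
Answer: -288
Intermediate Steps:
Y(R) = -4 + R²
Y(-6)*(-17 + v) = (-4 + (-6)²)*(-17 + 8) = (-4 + 36)*(-9) = 32*(-9) = -288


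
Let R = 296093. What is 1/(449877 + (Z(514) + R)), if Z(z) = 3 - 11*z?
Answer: 1/740319 ≈ 1.3508e-6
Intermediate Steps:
1/(449877 + (Z(514) + R)) = 1/(449877 + ((3 - 11*514) + 296093)) = 1/(449877 + ((3 - 5654) + 296093)) = 1/(449877 + (-5651 + 296093)) = 1/(449877 + 290442) = 1/740319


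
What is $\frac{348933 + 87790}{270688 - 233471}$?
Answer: $\frac{436723}{37217} \approx 11.734$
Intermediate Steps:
$\frac{348933 + 87790}{270688 - 233471} = \frac{436723}{37217}$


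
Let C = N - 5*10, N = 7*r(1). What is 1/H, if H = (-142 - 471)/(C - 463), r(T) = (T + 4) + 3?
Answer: 457/613 ≈ 0.74551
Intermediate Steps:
r(T) = 7 + T (r(T) = (4 + T) + 3 = 7 + T)
N = 56 (N = 7*(7 + 1) = 7*8 = 56)
C = 6 (C = 56 - 5*10 = 56 - 50 = 6)
H = 613/457 (H = (-142 - 471)/(6 - 463) = -613/(-457) = -613*(-1/457) = 613/457 ≈ 1.3414)
1/H = 1/(613/457) = 457/613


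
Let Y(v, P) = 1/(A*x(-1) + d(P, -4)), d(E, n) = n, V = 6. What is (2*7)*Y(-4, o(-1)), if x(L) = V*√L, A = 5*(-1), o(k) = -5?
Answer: -14/229 + 105*I/229 ≈ -0.061135 + 0.45852*I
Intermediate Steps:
A = -5
x(L) = 6*√L
Y(v, P) = (-4 + 30*I)/916 (Y(v, P) = 1/(-30*√(-1) - 4) = 1/(-30*I - 4) = 1/(-4 - 30*I) = (-4 + 30*I)/916)
(2*7)*Y(-4, o(-1)) = (2*7)*(-1/229 + 15*I/458) = 14*(-1/229 + 15*I/458) = -14/229 + 105*I/229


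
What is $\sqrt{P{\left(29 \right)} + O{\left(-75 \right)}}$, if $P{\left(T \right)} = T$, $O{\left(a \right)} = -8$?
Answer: $\sqrt{21} \approx 4.5826$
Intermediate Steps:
$\sqrt{P{\left(29 \right)} + O{\left(-75 \right)}} = \sqrt{29 - 8} = \sqrt{21}$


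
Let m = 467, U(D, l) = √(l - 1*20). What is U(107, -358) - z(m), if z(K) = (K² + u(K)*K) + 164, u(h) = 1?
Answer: -218720 + 3*I*√42 ≈ -2.1872e+5 + 19.442*I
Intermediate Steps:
U(D, l) = √(-20 + l) (U(D, l) = √(l - 20) = √(-20 + l))
z(K) = 164 + K + K² (z(K) = (K² + 1*K) + 164 = (K² + K) + 164 = (K + K²) + 164 = 164 + K + K²)
U(107, -358) - z(m) = √(-20 - 358) - (164 + 467 + 467²) = √(-378) - (164 + 467 + 218089) = 3*I*√42 - 1*218720 = 3*I*√42 - 218720 = -218720 + 3*I*√42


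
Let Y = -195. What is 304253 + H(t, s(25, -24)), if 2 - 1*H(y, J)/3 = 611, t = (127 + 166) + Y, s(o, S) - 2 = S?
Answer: 302426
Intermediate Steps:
s(o, S) = 2 + S
t = 98 (t = (127 + 166) - 195 = 293 - 195 = 98)
H(y, J) = -1827 (H(y, J) = 6 - 3*611 = 6 - 1833 = -1827)
304253 + H(t, s(25, -24)) = 304253 - 1827 = 302426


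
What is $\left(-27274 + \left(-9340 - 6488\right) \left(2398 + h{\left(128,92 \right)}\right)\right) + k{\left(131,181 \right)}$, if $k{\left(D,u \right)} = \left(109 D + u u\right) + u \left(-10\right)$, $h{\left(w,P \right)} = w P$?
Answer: $-224328116$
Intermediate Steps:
$h{\left(w,P \right)} = P w$
$k{\left(D,u \right)} = u^{2} - 10 u + 109 D$ ($k{\left(D,u \right)} = \left(109 D + u^{2}\right) - 10 u = \left(u^{2} + 109 D\right) - 10 u = u^{2} - 10 u + 109 D$)
$\left(-27274 + \left(-9340 - 6488\right) \left(2398 + h{\left(128,92 \right)}\right)\right) + k{\left(131,181 \right)} = \left(-27274 + \left(-9340 - 6488\right) \left(2398 + 92 \cdot 128\right)\right) + \left(181^{2} - 1810 + 109 \cdot 131\right) = \left(-27274 - 15828 \left(2398 + 11776\right)\right) + \left(32761 - 1810 + 14279\right) = \left(-27274 - 224346072\right) + 45230 = -224373346 + 45230 = -224328116$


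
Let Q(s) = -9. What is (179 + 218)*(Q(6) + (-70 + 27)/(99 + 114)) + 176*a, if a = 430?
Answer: 15341720/213 ≈ 72027.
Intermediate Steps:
(179 + 218)*(Q(6) + (-70 + 27)/(99 + 114)) + 176*a = (179 + 218)*(-9 + (-70 + 27)/(99 + 114)) + 176*430 = 397*(-9 - 43/213) + 75680 = 397*(-1960/213) + 75680 = -778120/213 + 75680 = 15341720/213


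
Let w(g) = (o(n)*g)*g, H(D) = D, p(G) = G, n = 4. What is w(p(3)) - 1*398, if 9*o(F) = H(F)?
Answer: -394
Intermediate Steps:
o(F) = F/9
w(g) = 4*g**2/9 (w(g) = (((1/9)*4)*g)*g = (4*g/9)*g = 4*g**2/9)
w(p(3)) - 1*398 = (4/9)*3**2 - 1*398 = (4/9)*9 - 398 = 4 - 398 = -394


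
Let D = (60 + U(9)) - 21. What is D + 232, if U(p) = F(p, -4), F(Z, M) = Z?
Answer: 280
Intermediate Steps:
U(p) = p
D = 48 (D = (60 + 9) - 21 = 69 - 21 = 48)
D + 232 = 48 + 232 = 280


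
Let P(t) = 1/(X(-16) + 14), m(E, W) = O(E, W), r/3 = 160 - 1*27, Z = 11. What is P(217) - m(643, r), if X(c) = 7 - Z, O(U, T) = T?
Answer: -3989/10 ≈ -398.90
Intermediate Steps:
r = 399 (r = 3*(160 - 1*27) = 3*(160 - 27) = 3*133 = 399)
m(E, W) = W
X(c) = -4 (X(c) = 7 - 1*11 = 7 - 11 = -4)
P(t) = ⅒ (P(t) = 1/(-4 + 14) = 1/10 = ⅒)
P(217) - m(643, r) = ⅒ - 1*399 = ⅒ - 399 = -3989/10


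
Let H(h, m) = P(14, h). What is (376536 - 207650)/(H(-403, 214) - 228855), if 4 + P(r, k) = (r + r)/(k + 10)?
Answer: -66372198/89941615 ≈ -0.73795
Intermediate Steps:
P(r, k) = -4 + 2*r/(10 + k) (P(r, k) = -4 + (r + r)/(k + 10) = -4 + (2*r)/(10 + k) = -4 + 2*r/(10 + k))
H(h, m) = 2*(-6 - 2*h)/(10 + h) (H(h, m) = 2*(-20 + 14 - 2*h)/(10 + h) = 2*(-6 - 2*h)/(10 + h))
(376536 - 207650)/(H(-403, 214) - 228855) = (376536 - 207650)/(4*(-3 - 1*(-403))/(10 - 403) - 228855) = 168886/(4*(-3 + 403)/(-393) - 228855) = 168886/(4*(-1/393)*400 - 228855) = 168886/(-1600/393 - 228855) = 168886/(-89941615/393) = 168886*(-393/89941615) = -66372198/89941615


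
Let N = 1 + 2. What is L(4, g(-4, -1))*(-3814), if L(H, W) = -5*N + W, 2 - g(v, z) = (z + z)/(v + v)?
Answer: 101071/2 ≈ 50536.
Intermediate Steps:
g(v, z) = 2 - z/v (g(v, z) = 2 - (z + z)/(v + v) = 2 - 2*z/(2*v) = 2 - 2*z*1/(2*v) = 2 - z/v)
N = 3
L(H, W) = -15 + W (L(H, W) = -5*3 + W = -15 + W)
L(4, g(-4, -1))*(-3814) = (-15 + (2 - 1*(-1)/(-4)))*(-3814) = (-15 + (2 - 1*(-1)*(-¼)))*(-3814) = (-15 + (2 - ¼))*(-3814) = (-15 + 7/4)*(-3814) = -53/4*(-3814) = 101071/2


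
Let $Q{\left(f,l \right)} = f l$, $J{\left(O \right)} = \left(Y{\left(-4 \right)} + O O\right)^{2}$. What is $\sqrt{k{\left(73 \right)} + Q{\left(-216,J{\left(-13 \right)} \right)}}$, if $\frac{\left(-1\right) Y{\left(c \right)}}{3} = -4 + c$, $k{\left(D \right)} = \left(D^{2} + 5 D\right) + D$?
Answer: $i \sqrt{8040017} \approx 2835.5 i$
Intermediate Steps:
$k{\left(D \right)} = D^{2} + 6 D$
$Y{\left(c \right)} = 12 - 3 c$ ($Y{\left(c \right)} = - 3 \left(-4 + c\right) = 12 - 3 c$)
$J{\left(O \right)} = \left(24 + O^{2}\right)^{2}$ ($J{\left(O \right)} = \left(\left(12 - -12\right) + O O\right)^{2} = \left(\left(12 + 12\right) + O^{2}\right)^{2} = \left(24 + O^{2}\right)^{2}$)
$\sqrt{k{\left(73 \right)} + Q{\left(-216,J{\left(-13 \right)} \right)}} = \sqrt{73 \left(6 + 73\right) - 216 \left(24 + \left(-13\right)^{2}\right)^{2}} = \sqrt{73 \cdot 79 - 216 \left(24 + 169\right)^{2}} = \sqrt{5767 - 216 \cdot 193^{2}} = \sqrt{5767 - 8045784} = \sqrt{-8040017} = i \sqrt{8040017}$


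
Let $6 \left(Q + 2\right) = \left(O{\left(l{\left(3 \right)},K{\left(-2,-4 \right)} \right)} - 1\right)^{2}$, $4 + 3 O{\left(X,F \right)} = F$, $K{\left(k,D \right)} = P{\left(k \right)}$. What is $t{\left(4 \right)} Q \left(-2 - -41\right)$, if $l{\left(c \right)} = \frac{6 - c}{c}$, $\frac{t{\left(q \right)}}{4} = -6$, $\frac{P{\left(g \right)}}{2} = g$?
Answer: $- \frac{676}{3} \approx -225.33$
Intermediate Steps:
$P{\left(g \right)} = 2 g$
$t{\left(q \right)} = -24$ ($t{\left(q \right)} = 4 \left(-6\right) = -24$)
$l{\left(c \right)} = \frac{6 - c}{c}$
$K{\left(k,D \right)} = 2 k$
$O{\left(X,F \right)} = - \frac{4}{3} + \frac{F}{3}$
$Q = \frac{13}{54}$ ($Q = -2 + \frac{\left(\left(- \frac{4}{3} + \frac{2 \left(-2\right)}{3}\right) - 1\right)^{2}}{6} = -2 + \frac{\left(\left(- \frac{4}{3} + \frac{1}{3} \left(-4\right)\right) - 1\right)^{2}}{6} = -2 + \frac{\left(\left(- \frac{4}{3} - \frac{4}{3}\right) - 1\right)^{2}}{6} = -2 + \frac{\left(- \frac{8}{3} - 1\right)^{2}}{6} = -2 + \frac{\left(- \frac{11}{3}\right)^{2}}{6} = -2 + \frac{1}{6} \cdot \frac{121}{9} = -2 + \frac{121}{54} = \frac{13}{54} \approx 0.24074$)
$t{\left(4 \right)} Q \left(-2 - -41\right) = \left(-24\right) \frac{13}{54} \left(-2 - -41\right) = - \frac{52 \left(-2 + 41\right)}{9} = \left(- \frac{52}{9}\right) 39 = - \frac{676}{3}$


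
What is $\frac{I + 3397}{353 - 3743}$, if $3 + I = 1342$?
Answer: $- \frac{2368}{1695} \approx -1.3971$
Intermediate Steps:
$I = 1339$ ($I = -3 + 1342 = 1339$)
$\frac{I + 3397}{353 - 3743} = \frac{1339 + 3397}{353 - 3743} = \frac{4736}{-3390} = 4736 \left(- \frac{1}{3390}\right) = - \frac{2368}{1695}$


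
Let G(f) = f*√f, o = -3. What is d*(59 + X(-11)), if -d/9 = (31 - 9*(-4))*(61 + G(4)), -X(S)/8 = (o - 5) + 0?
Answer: -5117661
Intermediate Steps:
G(f) = f^(3/2)
X(S) = 64 (X(S) = -8*((-3 - 5) + 0) = -8*(-8 + 0) = -8*(-8) = 64)
d = -41607 (d = -9*(31 - 9*(-4))*(61 + 4^(3/2)) = -9*(31 + 36)*(61 + 8) = -603*69 = -9*4623 = -41607)
d*(59 + X(-11)) = -41607*(59 + 64) = -41607*123 = -5117661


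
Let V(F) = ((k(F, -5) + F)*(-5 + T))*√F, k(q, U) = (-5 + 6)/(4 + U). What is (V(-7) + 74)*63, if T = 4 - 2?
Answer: 4662 + 1512*I*√7 ≈ 4662.0 + 4000.4*I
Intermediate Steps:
k(q, U) = 1/(4 + U)
T = 2
V(F) = √F*(3 - 3*F) (V(F) = ((1/(4 - 5) + F)*(-5 + 2))*√F = ((1/(-1) + F)*(-3))*√F = ((-1 + F)*(-3))*√F = (3 - 3*F)*√F = √F*(3 - 3*F))
(V(-7) + 74)*63 = (3*√(-7)*(1 - 1*(-7)) + 74)*63 = (3*(I*√7)*(1 + 7) + 74)*63 = (3*(I*√7)*8 + 74)*63 = (24*I*√7 + 74)*63 = (74 + 24*I*√7)*63 = 4662 + 1512*I*√7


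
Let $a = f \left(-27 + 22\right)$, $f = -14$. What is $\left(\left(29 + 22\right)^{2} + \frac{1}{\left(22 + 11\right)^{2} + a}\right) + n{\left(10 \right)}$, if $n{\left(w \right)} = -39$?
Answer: $\frac{2969359}{1159} \approx 2562.0$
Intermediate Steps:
$a = 70$ ($a = - 14 \left(-27 + 22\right) = \left(-14\right) \left(-5\right) = 70$)
$\left(\left(29 + 22\right)^{2} + \frac{1}{\left(22 + 11\right)^{2} + a}\right) + n{\left(10 \right)} = \left(\left(29 + 22\right)^{2} + \frac{1}{\left(22 + 11\right)^{2} + 70}\right) - 39 = \left(51^{2} + \frac{1}{33^{2} + 70}\right) - 39 = \left(2601 + \frac{1}{1089 + 70}\right) - 39 = \left(2601 + \frac{1}{1159}\right) - 39 = \frac{3014560}{1159} - 39 = \frac{2969359}{1159}$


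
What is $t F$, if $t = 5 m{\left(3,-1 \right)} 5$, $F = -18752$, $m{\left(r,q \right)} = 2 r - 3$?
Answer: $-1406400$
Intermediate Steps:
$m{\left(r,q \right)} = -3 + 2 r$
$t = 75$ ($t = 5 \left(-3 + 2 \cdot 3\right) 5 = 5 \left(-3 + 6\right) 5 = 5 \cdot 3 \cdot 5 = 15 \cdot 5 = 75$)
$t F = 75 \left(-18752\right) = -1406400$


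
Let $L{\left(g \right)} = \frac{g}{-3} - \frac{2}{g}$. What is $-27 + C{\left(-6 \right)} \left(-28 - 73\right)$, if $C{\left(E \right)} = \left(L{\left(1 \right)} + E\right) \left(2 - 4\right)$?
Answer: $- \frac{5131}{3} \approx -1710.3$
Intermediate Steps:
$L{\left(g \right)} = - \frac{2}{g} - \frac{g}{3}$ ($L{\left(g \right)} = g \left(- \frac{1}{3}\right) - \frac{2}{g} = - \frac{g}{3} - \frac{2}{g} = - \frac{2}{g} - \frac{g}{3}$)
$C{\left(E \right)} = \frac{14}{3} - 2 E$ ($C{\left(E \right)} = \left(\left(- \frac{2}{1} - \frac{1}{3}\right) + E\right) \left(2 - 4\right) = \left(\left(\left(-2\right) 1 - \frac{1}{3}\right) + E\right) \left(-2\right) = \left(\left(-2 - \frac{1}{3}\right) + E\right) \left(-2\right) = \left(- \frac{7}{3} + E\right) \left(-2\right) = \frac{14}{3} - 2 E$)
$-27 + C{\left(-6 \right)} \left(-28 - 73\right) = -27 + \left(\frac{14}{3} - -12\right) \left(-28 - 73\right) = -27 + \left(\frac{14}{3} + 12\right) \left(-101\right) = -27 + \frac{50}{3} \left(-101\right) = -27 - \frac{5050}{3} = - \frac{5131}{3}$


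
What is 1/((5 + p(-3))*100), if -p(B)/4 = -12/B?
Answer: -1/1100 ≈ -0.00090909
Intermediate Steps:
p(B) = 48/B (p(B) = -(-48)/B = 48/B)
1/((5 + p(-3))*100) = 1/((5 + 48/(-3))*100) = 1/((5 + 48*(-⅓))*100) = 1/((5 - 16)*100) = 1/(-11*100) = 1/(-1100) = -1/1100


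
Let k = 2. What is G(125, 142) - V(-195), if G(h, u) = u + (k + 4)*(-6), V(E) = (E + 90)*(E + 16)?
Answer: -18689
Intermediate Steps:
V(E) = (16 + E)*(90 + E) (V(E) = (90 + E)*(16 + E) = (16 + E)*(90 + E))
G(h, u) = -36 + u (G(h, u) = u + (2 + 4)*(-6) = u + 6*(-6) = u - 36 = -36 + u)
G(125, 142) - V(-195) = (-36 + 142) - (1440 + (-195)**2 + 106*(-195)) = 106 - (1440 + 38025 - 20670) = 106 - 1*18795 = 106 - 18795 = -18689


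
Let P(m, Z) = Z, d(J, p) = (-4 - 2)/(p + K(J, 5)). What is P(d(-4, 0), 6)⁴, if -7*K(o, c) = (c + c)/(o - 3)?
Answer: 1296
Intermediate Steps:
K(o, c) = -2*c/(7*(-3 + o)) (K(o, c) = -(c + c)/(7*(o - 3)) = -2*c/(7*(-3 + o)))
d(J, p) = -6/(p - 10/(-21 + 7*J)) (d(J, p) = (-4 - 2)/(p - 2*5/(-21 + 7*J)) = -6/(p - 10/(-21 + 7*J)))
P(d(-4, 0), 6)⁴ = 6⁴ = 1296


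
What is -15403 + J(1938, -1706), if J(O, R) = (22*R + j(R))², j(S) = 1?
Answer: 1408560558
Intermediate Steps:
J(O, R) = (1 + 22*R)² (J(O, R) = (22*R + 1)² = (1 + 22*R)²)
-15403 + J(1938, -1706) = -15403 + (1 + 22*(-1706))² = -15403 + (1 - 37532)² = -15403 + (-37531)² = -15403 + 1408575961 = 1408560558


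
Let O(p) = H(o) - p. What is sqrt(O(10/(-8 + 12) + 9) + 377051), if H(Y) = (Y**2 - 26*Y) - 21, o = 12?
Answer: sqrt(1507402)/2 ≈ 613.88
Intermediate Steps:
H(Y) = -21 + Y**2 - 26*Y
O(p) = -189 - p (O(p) = (-21 + 12**2 - 26*12) - p = (-21 + 144 - 312) - p = -189 - p)
sqrt(O(10/(-8 + 12) + 9) + 377051) = sqrt((-189 - (10/(-8 + 12) + 9)) + 377051) = sqrt((-189 - (10/4 + 9)) + 377051) = sqrt((-189 - (10*(1/4) + 9)) + 377051) = sqrt((-189 - (5/2 + 9)) + 377051) = sqrt((-189 - 1*23/2) + 377051) = sqrt((-189 - 23/2) + 377051) = sqrt(-401/2 + 377051) = sqrt(753701/2) = sqrt(1507402)/2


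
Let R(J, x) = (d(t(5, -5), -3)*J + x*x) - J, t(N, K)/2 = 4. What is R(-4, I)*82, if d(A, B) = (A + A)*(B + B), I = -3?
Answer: 32554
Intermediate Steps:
t(N, K) = 8 (t(N, K) = 2*4 = 8)
d(A, B) = 4*A*B (d(A, B) = (2*A)*(2*B) = 4*A*B)
R(J, x) = x**2 - 97*J (R(J, x) = ((4*8*(-3))*J + x*x) - J = (-96*J + x**2) - J = (x**2 - 96*J) - J = x**2 - 97*J)
R(-4, I)*82 = ((-3)**2 - 97*(-4))*82 = (9 + 388)*82 = 397*82 = 32554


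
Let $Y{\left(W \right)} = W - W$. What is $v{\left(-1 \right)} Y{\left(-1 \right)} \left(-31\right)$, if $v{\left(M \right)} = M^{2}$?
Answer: $0$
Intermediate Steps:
$Y{\left(W \right)} = 0$
$v{\left(-1 \right)} Y{\left(-1 \right)} \left(-31\right) = \left(-1\right)^{2} \cdot 0 \left(-31\right) = 1 \cdot 0 \left(-31\right) = 0 \left(-31\right) = 0$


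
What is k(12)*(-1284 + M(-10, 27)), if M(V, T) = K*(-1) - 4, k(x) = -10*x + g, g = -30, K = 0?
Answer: 193200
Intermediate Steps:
k(x) = -30 - 10*x (k(x) = -10*x - 30 = -30 - 10*x)
M(V, T) = -4 (M(V, T) = 0*(-1) - 4 = 0 - 4 = -4)
k(12)*(-1284 + M(-10, 27)) = (-30 - 10*12)*(-1284 - 4) = (-30 - 120)*(-1288) = -150*(-1288) = 193200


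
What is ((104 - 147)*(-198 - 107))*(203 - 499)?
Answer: -3882040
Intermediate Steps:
((104 - 147)*(-198 - 107))*(203 - 499) = -43*(-305)*(-296) = 13115*(-296) = -3882040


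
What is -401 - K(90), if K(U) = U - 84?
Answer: -407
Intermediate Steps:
K(U) = -84 + U
-401 - K(90) = -401 - (-84 + 90) = -401 - 1*6 = -401 - 6 = -407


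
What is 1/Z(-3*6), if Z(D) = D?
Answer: -1/18 ≈ -0.055556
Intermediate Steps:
1/Z(-3*6) = 1/(-3*6) = 1/(-18) = -1/18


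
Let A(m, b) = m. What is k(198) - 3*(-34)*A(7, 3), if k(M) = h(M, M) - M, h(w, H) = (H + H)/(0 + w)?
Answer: 518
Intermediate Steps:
h(w, H) = 2*H/w (h(w, H) = (2*H)/w = 2*H/w)
k(M) = 2 - M (k(M) = 2*M/M - M = 2 - M)
k(198) - 3*(-34)*A(7, 3) = (2 - 1*198) - 3*(-34)*7 = (2 - 198) - (-102)*7 = -196 - 1*(-714) = -196 + 714 = 518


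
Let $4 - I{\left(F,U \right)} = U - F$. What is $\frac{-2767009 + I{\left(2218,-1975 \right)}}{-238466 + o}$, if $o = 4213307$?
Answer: $- \frac{212524}{305757} \approx -0.69508$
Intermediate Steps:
$I{\left(F,U \right)} = 4 + F - U$ ($I{\left(F,U \right)} = 4 - \left(U - F\right) = 4 + \left(F - U\right) = 4 + F - U$)
$\frac{-2767009 + I{\left(2218,-1975 \right)}}{-238466 + o} = \frac{-2767009 + \left(4 + 2218 - -1975\right)}{-238466 + 4213307} = \frac{-2767009 + \left(4 + 2218 + 1975\right)}{3974841} = \left(-2767009 + 4197\right) \frac{1}{3974841} = \left(-2762812\right) \frac{1}{3974841} = - \frac{212524}{305757}$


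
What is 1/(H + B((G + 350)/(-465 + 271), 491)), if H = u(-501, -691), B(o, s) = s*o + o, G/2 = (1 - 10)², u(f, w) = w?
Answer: -97/192979 ≈ -0.00050265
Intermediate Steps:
G = 162 (G = 2*(1 - 10)² = 2*(-9)² = 2*81 = 162)
B(o, s) = o + o*s (B(o, s) = o*s + o = o + o*s)
H = -691
1/(H + B((G + 350)/(-465 + 271), 491)) = 1/(-691 + ((162 + 350)/(-465 + 271))*(1 + 491)) = 1/(-691 + (512/(-194))*492) = 1/(-691 + (512*(-1/194))*492) = 1/(-691 - 256/97*492) = 1/(-691 - 125952/97) = 1/(-192979/97) = -97/192979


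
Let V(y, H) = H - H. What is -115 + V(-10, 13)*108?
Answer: -115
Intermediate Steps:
V(y, H) = 0
-115 + V(-10, 13)*108 = -115 + 0*108 = -115 + 0 = -115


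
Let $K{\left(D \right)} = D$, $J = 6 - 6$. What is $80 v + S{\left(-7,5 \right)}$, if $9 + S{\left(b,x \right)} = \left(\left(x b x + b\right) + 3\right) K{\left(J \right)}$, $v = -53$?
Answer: $-4249$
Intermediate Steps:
$J = 0$ ($J = 6 - 6 = 0$)
$S{\left(b,x \right)} = -9$ ($S{\left(b,x \right)} = -9 + \left(\left(x b x + b\right) + 3\right) 0 = -9 + \left(\left(b x x + b\right) + 3\right) 0 = -9 + \left(\left(b x^{2} + b\right) + 3\right) 0 = -9 + \left(\left(b + b x^{2}\right) + 3\right) 0 = -9 + \left(3 + b + b x^{2}\right) 0 = -9 + 0 = -9$)
$80 v + S{\left(-7,5 \right)} = 80 \left(-53\right) - 9 = -4240 - 9 = -4249$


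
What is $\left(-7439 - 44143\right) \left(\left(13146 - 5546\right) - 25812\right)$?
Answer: $939411384$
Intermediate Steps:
$\left(-7439 - 44143\right) \left(\left(13146 - 5546\right) - 25812\right) = - 51582 \left(\left(13146 - 5546\right) - 25812\right) = - 51582 \left(7600 - 25812\right) = \left(-51582\right) \left(-18212\right) = 939411384$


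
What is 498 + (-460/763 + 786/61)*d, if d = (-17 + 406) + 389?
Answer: 467928338/46543 ≈ 10054.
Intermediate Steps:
d = 778 (d = 389 + 389 = 778)
498 + (-460/763 + 786/61)*d = 498 + (-460/763 + 786/61)*778 = 498 + (571658/46543)*778 = 498 + 444749924/46543 = 467928338/46543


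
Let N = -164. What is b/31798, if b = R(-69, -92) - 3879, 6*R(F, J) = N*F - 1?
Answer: -11959/190788 ≈ -0.062682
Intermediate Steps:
R(F, J) = -⅙ - 82*F/3 (R(F, J) = (-164*F - 1)/6 = (-1 - 164*F)/6 = -⅙ - 82*F/3)
b = -11959/6 (b = (-⅙ - 82/3*(-69)) - 3879 = (-⅙ + 1886) - 3879 = 11315/6 - 3879 = -11959/6 ≈ -1993.2)
b/31798 = -11959/6/31798 = -11959/6*1/31798 = -11959/190788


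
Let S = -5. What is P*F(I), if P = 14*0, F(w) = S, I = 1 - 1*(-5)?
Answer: 0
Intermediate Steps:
I = 6 (I = 1 + 5 = 6)
F(w) = -5
P = 0
P*F(I) = 0*(-5) = 0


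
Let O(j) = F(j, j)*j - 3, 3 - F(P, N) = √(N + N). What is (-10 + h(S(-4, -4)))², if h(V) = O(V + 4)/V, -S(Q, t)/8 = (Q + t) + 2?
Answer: 388145/2304 + 1417*√26/48 ≈ 318.99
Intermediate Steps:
F(P, N) = 3 - √2*√N (F(P, N) = 3 - √(N + N) = 3 - √(2*N) = 3 - √2*√N)
O(j) = -3 + j*(3 - √2*√j) (O(j) = (3 - √2*√j)*j - 3 = j*(3 - √2*√j) - 3 = -3 + j*(3 - √2*√j))
S(Q, t) = -16 - 8*Q - 8*t (S(Q, t) = -8*((Q + t) + 2) = -8*(2 + Q + t) = -16 - 8*Q - 8*t)
h(V) = (9 + 3*V - √2*(4 + V)^(3/2))/V (h(V) = (-3 + 3*(V + 4) - √2*(V + 4)^(3/2))/V = (-3 + 3*(4 + V) - √2*(4 + V)^(3/2))/V = (-3 + (12 + 3*V) - √2*(4 + V)^(3/2))/V = (9 + 3*V - √2*(4 + V)^(3/2))/V)
(-10 + h(S(-4, -4)))² = (-10 + (-3 - (-3 + √(8 + 2*(-16 - 8*(-4) - 8*(-4))))*(4 + (-16 - 8*(-4) - 8*(-4))))/(-16 - 8*(-4) - 8*(-4)))² = (-10 + (-3 - (-3 + √(8 + 2*(-16 + 32 + 32)))*(4 + (-16 + 32 + 32)))/(-16 + 32 + 32))² = (-10 + (-3 - (-3 + √(8 + 2*48))*(4 + 48))/48)² = (-10 + (-3 - 1*(-3 + √(8 + 96))*52)/48)² = (-10 + (-3 - 1*(-3 + √104)*52)/48)² = (-10 + (-3 - 1*(-3 + 2*√26)*52)/48)² = (-10 + (-3 + (156 - 104*√26))/48)² = (-10 + (153 - 104*√26)/48)² = (-10 + (51/16 - 13*√26/6))² = (-109/16 - 13*√26/6)²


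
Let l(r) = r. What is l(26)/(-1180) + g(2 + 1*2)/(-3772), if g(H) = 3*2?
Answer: -6572/278185 ≈ -0.023625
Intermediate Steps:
g(H) = 6
l(26)/(-1180) + g(2 + 1*2)/(-3772) = 26/(-1180) + 6/(-3772) = 26*(-1/1180) + 6*(-1/3772) = -13/590 - 3/1886 = -6572/278185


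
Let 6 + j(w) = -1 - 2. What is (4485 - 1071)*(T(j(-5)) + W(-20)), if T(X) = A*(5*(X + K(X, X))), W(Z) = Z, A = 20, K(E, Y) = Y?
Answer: -6213480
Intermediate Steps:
j(w) = -9 (j(w) = -6 + (-1 - 2) = -6 - 3 = -9)
T(X) = 200*X (T(X) = 20*(5*(X + X)) = 20*(5*(2*X)) = 20*(10*X) = 200*X)
(4485 - 1071)*(T(j(-5)) + W(-20)) = (4485 - 1071)*(200*(-9) - 20) = 3414*(-1800 - 20) = 3414*(-1820) = -6213480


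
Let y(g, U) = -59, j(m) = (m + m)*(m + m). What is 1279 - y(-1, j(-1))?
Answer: 1338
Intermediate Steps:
j(m) = 4*m**2 (j(m) = (2*m)*(2*m) = 4*m**2)
1279 - y(-1, j(-1)) = 1279 - 1*(-59) = 1279 + 59 = 1338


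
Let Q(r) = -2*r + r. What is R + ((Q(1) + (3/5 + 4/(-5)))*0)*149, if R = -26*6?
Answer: -156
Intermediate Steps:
R = -156
Q(r) = -r
R + ((Q(1) + (3/5 + 4/(-5)))*0)*149 = -156 + ((-1*1 + (3/5 + 4/(-5)))*0)*149 = -156 + ((-1 + (3*(⅕) + 4*(-⅕)))*0)*149 = -156 + ((-1 + (⅗ - ⅘))*0)*149 = -156 + ((-1 - ⅕)*0)*149 = -156 - 6/5*0*149 = -156 + 0*149 = -156 + 0 = -156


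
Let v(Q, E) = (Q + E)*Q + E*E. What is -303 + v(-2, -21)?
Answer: 184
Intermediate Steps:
v(Q, E) = E² + Q*(E + Q) (v(Q, E) = (E + Q)*Q + E² = Q*(E + Q) + E² = E² + Q*(E + Q))
-303 + v(-2, -21) = -303 + ((-21)² + (-2)² - 21*(-2)) = -303 + (441 + 4 + 42) = -303 + 487 = 184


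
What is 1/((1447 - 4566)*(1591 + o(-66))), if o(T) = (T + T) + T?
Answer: -1/4344767 ≈ -2.3016e-7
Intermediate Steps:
o(T) = 3*T (o(T) = 2*T + T = 3*T)
1/((1447 - 4566)*(1591 + o(-66))) = 1/((1447 - 4566)*(1591 + 3*(-66))) = 1/(-3119*(1591 - 198)) = 1/(-3119*1393) = 1/(-4344767) = -1/4344767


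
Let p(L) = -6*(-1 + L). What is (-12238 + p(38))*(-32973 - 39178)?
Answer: 899001460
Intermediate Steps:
p(L) = 6 - 6*L
(-12238 + p(38))*(-32973 - 39178) = (-12238 + (6 - 6*38))*(-32973 - 39178) = (-12238 + (6 - 228))*(-72151) = (-12238 - 222)*(-72151) = -12460*(-72151) = 899001460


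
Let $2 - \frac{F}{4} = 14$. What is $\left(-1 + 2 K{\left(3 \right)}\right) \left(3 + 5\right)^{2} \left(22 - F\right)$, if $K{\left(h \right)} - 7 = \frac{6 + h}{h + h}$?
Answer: $71680$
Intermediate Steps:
$F = -48$ ($F = 8 - 56 = -48$)
$K{\left(h \right)} = 7 + \frac{6 + h}{2 h}$ ($K{\left(h \right)} = 7 + \frac{6 + h}{h + h} = 7 + \frac{6 + h}{2 h}$)
$\left(-1 + 2 K{\left(3 \right)}\right) \left(3 + 5\right)^{2} \left(22 - F\right) = \left(-1 + 2 \left(\frac{15}{2} + \frac{3}{3}\right)\right) \left(3 + 5\right)^{2} \left(22 - -48\right) = \left(-1 + 2 \left(\frac{15}{2} + 3 \cdot \frac{1}{3}\right)\right) 8^{2} \left(22 + 48\right) = \left(-1 + 2 \left(\frac{15}{2} + 1\right)\right) 64 \cdot 70 = \left(-1 + 2 \cdot \frac{17}{2}\right) 64 \cdot 70 = \left(-1 + 17\right) 64 \cdot 70 = 16 \cdot 64 \cdot 70 = 1024 \cdot 70 = 71680$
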